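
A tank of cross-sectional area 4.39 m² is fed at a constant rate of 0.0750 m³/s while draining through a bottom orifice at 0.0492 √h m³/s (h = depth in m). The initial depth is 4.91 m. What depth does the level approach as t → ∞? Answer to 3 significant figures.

2.32 m

A dh/dt = Q_in − 0.0492 √h. Steady state requires inflow = outflow:
Q_in = 0.0492 √h_ss ⇒ √h_ss = 0.0750/0.0492 = 1.5244.
h_ss = 1.5244² = 2.3238 m. (Since h₀ = 4.91 m > h_ss, the level will fall toward this value.)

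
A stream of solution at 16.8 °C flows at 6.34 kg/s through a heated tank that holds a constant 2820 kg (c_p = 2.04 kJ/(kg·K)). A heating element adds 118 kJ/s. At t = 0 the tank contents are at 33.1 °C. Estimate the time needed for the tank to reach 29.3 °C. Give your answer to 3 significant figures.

335 s

M c_p dT/dt = ṁ c_p (T_in − T) + Q̇.
τ = M/ṁ = 444.79 s; T_ss = T_in + Q̇/(ṁ c_p) = 25.924 °C.
T(t) = T_ss + (T₀ − T_ss) e^(−t/τ). Set T = 29.3:
e^(−t/τ) = (29.3 − 25.924)/(33.1 − 25.924) = 0.47049
t = −444.79 · ln(0.47049) = 335.36 s.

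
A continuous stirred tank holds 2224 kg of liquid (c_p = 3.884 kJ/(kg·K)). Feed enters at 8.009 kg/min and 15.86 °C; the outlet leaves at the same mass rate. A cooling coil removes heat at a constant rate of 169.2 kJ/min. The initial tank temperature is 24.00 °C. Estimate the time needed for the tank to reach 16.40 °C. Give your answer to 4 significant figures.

227.8 min

M c_p dT/dt = ṁ c_p (T_in − T) − Q̇.
τ = M/ṁ = 277.688 min; T_ss = T_in − Q̇/(ṁ c_p) = 10.4207 °C.
T(t) = T_ss + (T₀ − T_ss) e^(−t/τ). Set T = 16.40:
e^(−t/τ) = (16.40 − 10.4207)/(24.00 − 10.4207) = 0.440325
t = −277.688 · ln(0.440325) = 227.771 min.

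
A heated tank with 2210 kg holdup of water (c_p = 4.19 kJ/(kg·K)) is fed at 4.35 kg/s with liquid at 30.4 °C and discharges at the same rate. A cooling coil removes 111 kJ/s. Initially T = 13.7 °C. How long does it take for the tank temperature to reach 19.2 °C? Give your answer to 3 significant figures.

M c_p dT/dt = ṁ c_p (T_in − T) − Q̇.
τ = M/ṁ = 508.05 s; T_ss = T_in − Q̇/(ṁ c_p) = 24.310 °C.
T(t) = T_ss + (T₀ − T_ss) e^(−t/τ). Set T = 19.2:
e^(−t/τ) = (19.2 − 24.310)/(13.7 − 24.310) = 0.48162
t = −508.05 · ln(0.48162) = 371.18 s.

371 s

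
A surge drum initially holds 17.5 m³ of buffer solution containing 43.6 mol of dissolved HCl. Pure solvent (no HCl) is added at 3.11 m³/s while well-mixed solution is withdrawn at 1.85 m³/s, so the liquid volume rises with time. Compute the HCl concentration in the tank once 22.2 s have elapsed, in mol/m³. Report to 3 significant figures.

Let m(t) be the amount of HCl. Volume: V(t) = V₀ + (Q_in − Q_out) t = 17.5 + 1.2600 t; V(22.2) = 45.472 m³.
Solute balance: dm/dt = 0 − Q_out C = −Q_out m/V(t).
Separate: dm/m = −Q_out dt/V(t) ⇒ ln(m/m₀) = −(Q_out/(Q_in−Q_out)) ln(V/V₀).
m = m₀ (V₀/V)^(Q_out/(Q_in−Q_out)) = 43.6 × (17.5/45.472)^(1.4683) = 10.730 mol.
C = m/V = 10.730/45.472 = 0.23597 mol/m³.

0.236 mol/m³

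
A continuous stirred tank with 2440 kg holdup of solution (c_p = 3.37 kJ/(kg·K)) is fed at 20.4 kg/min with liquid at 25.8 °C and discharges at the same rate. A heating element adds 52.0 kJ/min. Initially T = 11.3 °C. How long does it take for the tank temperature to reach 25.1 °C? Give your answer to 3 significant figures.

M c_p dT/dt = ṁ c_p (T_in − T) + Q̇.
τ = M/ṁ = 119.61 min; T_ss = T_in + Q̇/(ṁ c_p) = 26.556 °C.
T(t) = T_ss + (T₀ − T_ss) e^(−t/τ). Set T = 25.1:
e^(−t/τ) = (25.1 − 26.556)/(11.3 − 26.556) = 0.095461
t = −119.61 · ln(0.095461) = 280.96 min.

281 min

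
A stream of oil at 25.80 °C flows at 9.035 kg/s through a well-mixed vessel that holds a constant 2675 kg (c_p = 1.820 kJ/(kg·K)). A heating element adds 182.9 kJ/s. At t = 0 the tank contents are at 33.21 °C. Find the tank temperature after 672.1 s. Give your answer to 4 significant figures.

Unsteady energy balance on the tank contents: M c_p dT/dt = ṁ c_p (T_in − T) + 182.9.
Rearrange: dT/dt = (T_ss − T)/τ with τ = M/ṁ = 296.071 s and T_ss = T_in + Q̇/(ṁ c_p) = 36.9228 °C.
T approaches T_ss exponentially: T(t) = T_ss + (T₀ − T_ss) e^(−t/τ).
T(672.1) = 36.9228 + (-3.71280)·e^(−672.1/296.071) = 36.9228 + (-3.71280)·0.103305 = 36.5392 °C.

36.54 °C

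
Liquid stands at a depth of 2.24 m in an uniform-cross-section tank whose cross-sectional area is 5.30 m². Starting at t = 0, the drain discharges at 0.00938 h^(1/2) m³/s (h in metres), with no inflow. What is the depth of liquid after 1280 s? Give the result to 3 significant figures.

Volume balance on the tank: A dh/dt = −0.00938 √h.
∫ h^(−1/2) dh = −(0.00938/A) ∫ dt, giving 2√h = 2√h₀ − (0.00938/A) t.
√h = √2.24 − 0.00938·1280/(2·5.30) = 1.4967 − 1.1327 = 0.36398.
h = 0.36398² = 0.13248 m.

0.132 m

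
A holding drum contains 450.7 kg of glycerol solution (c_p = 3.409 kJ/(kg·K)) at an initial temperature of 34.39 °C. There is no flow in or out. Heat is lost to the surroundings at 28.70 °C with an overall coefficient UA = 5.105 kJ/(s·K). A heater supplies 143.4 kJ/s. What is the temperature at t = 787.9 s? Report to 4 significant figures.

55.16 °C

Lumped-capacitance energy balance: M c_p dT/dt = UA(T_amb − T) + Q̇.
dT/dt = (T_ss − T)/τ with T_ss = T_amb + Q̇/UA = 28.70 + 143.4/5.105 = 56.7901 °C, τ = M c_p/UA = 450.7·3.409/5.105 = 300.967 s.
Integrating: T(t) = T_ss + (T₀ − T_ss) e^(−t/τ).
T(787.9) = 56.7901 + (-22.4001)·0.0729562 = 55.1559 °C.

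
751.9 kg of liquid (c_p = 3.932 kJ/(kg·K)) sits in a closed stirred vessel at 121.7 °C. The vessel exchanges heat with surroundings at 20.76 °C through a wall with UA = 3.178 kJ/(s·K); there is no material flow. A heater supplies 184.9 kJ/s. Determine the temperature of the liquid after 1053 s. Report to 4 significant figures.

92.73 °C

First-law balance (no shaft work): M c_p dT/dt = −UA(T − T_amb) + Q̇.
dT/dt = (T_ss − T)/τ with T_ss = T_amb + Q̇/UA = 20.76 + 184.9/3.178 = 78.9412 °C, τ = M c_p/UA = 751.9·3.932/3.178 = 930.293 s.
Solution: T(t) = T_ss + (T₀ − T_ss) e^(−t/τ).
T(1053) = 78.9412 + (42.7588)·0.322420 = 92.7275 °C.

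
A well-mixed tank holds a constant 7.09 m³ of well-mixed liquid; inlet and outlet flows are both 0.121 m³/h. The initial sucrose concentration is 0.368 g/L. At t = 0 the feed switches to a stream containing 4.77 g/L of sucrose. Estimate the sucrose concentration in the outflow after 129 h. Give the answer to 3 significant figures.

Mass balance on the solute (V constant): V dC/dt = Q(C_in − C).
Time constant τ = V/Q = 7.09/0.121 = 58.595 h.
Integrating: C(t) = C_in + (C₀ − C_in) e^(−t/τ).
C(129) = 4.77 + (0.368 − 4.77)·e^(−129/58.595) = 4.77 + (-4.4020)·0.11063 = 4.2830 g/L.

4.28 g/L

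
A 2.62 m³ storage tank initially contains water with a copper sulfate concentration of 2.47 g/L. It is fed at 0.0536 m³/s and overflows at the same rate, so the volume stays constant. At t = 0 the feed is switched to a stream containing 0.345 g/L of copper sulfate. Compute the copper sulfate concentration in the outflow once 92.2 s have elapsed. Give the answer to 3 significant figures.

0.667 g/L

Species balance on the tank: V dC/dt = Q(C_in − C).
Time constant τ = V/Q = 2.62/0.0536 = 48.881 s.
Solution: C(t) = C_in + (C₀ − C_in) e^(−t/τ).
C(92.2) = 0.345 + (2.47 − 0.345)·e^(−92.2/48.881) = 0.345 + (2.1250)·0.15164 = 0.66724 g/L.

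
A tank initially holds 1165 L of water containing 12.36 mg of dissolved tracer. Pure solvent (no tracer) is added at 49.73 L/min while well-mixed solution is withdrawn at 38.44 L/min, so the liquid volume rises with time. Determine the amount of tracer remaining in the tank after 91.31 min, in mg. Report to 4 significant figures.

1.428 mg

Let m(t) be the amount of tracer. Volume: V(t) = V₀ + (Q_in − Q_out) t = 1165 + 11.2900 t; V(91.31) = 2195.89 L.
Species balance (pure solvent in): dm/dt = −Q_out · m/V(t).
dm/m = −Q_out dt/(V₀ + 11.2900 t); integrating gives ln(m/m₀) = −(Q_out/(Q_in−Q_out)) ln(V/V₀).
m = m₀ (V₀/V)^(Q_out/(Q_in−Q_out)) = 12.36 × (1165/2195.89)^(3.40478) = 1.42802 mg.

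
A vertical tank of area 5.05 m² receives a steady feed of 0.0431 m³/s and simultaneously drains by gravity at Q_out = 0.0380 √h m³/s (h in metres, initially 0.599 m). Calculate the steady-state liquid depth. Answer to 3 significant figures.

A dh/dt = Q_in − 0.0380 √h. Steady state requires inflow = outflow:
Q_in = 0.0380 √h_ss ⇒ √h_ss = 0.0431/0.0380 = 1.1342.
h_ss = 1.1342² = 1.2864 m. (Since h₀ = 0.599 m < h_ss, the level will rise toward this value.)

1.29 m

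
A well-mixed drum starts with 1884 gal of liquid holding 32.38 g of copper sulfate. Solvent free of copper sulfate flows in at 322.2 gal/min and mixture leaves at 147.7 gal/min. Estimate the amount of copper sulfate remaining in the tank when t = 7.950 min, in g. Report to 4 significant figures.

20.30 g

Total volume: dV/dt = Q_in − Q_out = 174.500 gal/min, so V(t) = 1884 + 174.500 t and V(7.950) = 3271.28 gal.
Species balance (pure solvent in): dm/dt = −Q_out · m/V(t).
Separate: dm/m = −Q_out dt/V(t) ⇒ ln(m/m₀) = −(Q_out/(Q_in−Q_out)) ln(V/V₀).
m = m₀ (V₀/V)^(Q_out/(Q_in−Q_out)) = 32.38 × (1884/3271.28)^(0.846418) = 20.2976 g.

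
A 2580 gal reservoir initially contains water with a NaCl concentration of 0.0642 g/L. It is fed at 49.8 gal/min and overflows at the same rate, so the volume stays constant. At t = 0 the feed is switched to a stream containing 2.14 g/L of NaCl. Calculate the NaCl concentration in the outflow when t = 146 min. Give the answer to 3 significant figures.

2.02 g/L

Species balance on the tank: V dC/dt = Q(C_in − C).
So dC/dt = (C_in − C)/τ with τ = V/Q = 2580/49.8 = 51.807 min.
This is linear first-order; C(t) = C_in + (C₀ − C_in) e^(−t/τ).
C(146) = 2.14 + (0.0642 − 2.14)·e^(−146/51.807) = 2.14 + (-2.0758)·0.059717 = 2.0160 g/L.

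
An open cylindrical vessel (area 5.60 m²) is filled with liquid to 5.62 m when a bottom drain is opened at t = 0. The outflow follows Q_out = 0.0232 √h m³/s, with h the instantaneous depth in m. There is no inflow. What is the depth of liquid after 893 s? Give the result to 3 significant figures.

0.271 m

Accumulation of liquid (constant cross-section A): A dh/dt = −0.0232 √h.
Separate and integrate: 2(√h − √h₀) = −(0.0232/A) t.
√h = √5.62 − 0.0232·893/(2·5.60) = 2.3707 − 1.8498 = 0.52087.
h = 0.52087² = 0.27130 m.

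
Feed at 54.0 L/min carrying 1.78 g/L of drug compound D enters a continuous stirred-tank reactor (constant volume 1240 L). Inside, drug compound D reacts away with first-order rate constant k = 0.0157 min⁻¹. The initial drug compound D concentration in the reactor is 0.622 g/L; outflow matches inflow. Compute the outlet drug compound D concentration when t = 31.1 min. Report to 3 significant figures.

Accumulation = in − out − consumed: V dC/dt = Q C_in − Q C − k V C.
This is linear with rate a = Q/V + k = 0.059248 min⁻¹.
C_ss = Q C_in/(Q + kV) = 1.3083 g/L; C(t) = C_ss + (C₀ − C_ss) e^(−a t).
C(31.1) = 1.3083 + (-0.68632)·e^(−0.059248·31.1) = 1.3083 + (-0.68632)·0.15840 = 1.1996 g/L.

1.20 g/L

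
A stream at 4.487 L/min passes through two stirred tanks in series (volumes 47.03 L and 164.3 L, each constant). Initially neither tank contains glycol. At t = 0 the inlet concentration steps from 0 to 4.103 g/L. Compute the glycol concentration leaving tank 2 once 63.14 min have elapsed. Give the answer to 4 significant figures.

Species balance on tank i: dCᵢ/dt = (Cᵢ₋₁ − Cᵢ)/τᵢ with τᵢ = Vᵢ/Q.
τ₁ = 47.03/4.487 = 10.4814 min; τ₂ = 164.3/4.487 = 36.6169 min.
Tank 1: C₁ = C_in(1 − e^(−t/τ₁)). Tank 2 (τ₁ ≠ τ₂): C₂ = C_in[1 − (τ₁ e^(−t/τ₁) − τ₂ e^(−t/τ₂))/(τ₁ − τ₂)].
At t = 63.14: e^(−t/τ₁) = 0.00241995, e^(−t/τ₂) = 0.178291.
C₂ = 4.103·[1 − (10.4814·0.00241995 − 36.6169·0.178291)/(-26.1355)] = 4.103·0.751178 = 3.08208 g/L.

3.082 g/L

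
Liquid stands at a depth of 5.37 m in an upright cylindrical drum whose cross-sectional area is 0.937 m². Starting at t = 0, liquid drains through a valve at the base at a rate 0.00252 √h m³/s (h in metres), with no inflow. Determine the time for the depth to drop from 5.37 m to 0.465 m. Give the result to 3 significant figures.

With no inflow, A dh/dt = −0.00252 √h.
∫ h^(−1/2) dh = −(0.00252/A) ∫ dt, giving 2√h = 2√h₀ − (0.00252/A) t.
t = 2A(√h₀ − √h)/0.00252 = 2·0.937·(√5.37 − √0.465)/0.00252
  = 1.8740 × (2.3173 − 0.68191) / 0.00252 = 1216.2 s.

1220 s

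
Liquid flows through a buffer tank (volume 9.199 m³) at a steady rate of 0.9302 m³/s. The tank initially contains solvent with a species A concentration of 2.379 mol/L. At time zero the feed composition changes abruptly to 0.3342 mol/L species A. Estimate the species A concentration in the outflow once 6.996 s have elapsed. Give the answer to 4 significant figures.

1.342 mol/L

Unsteady species balance (constant V, well mixed): V dC/dt = Q(C_in − C).
Rewrite as dC/dt + C/τ = C_in/τ, τ = V/Q = 9.88927 s.
Solution: C(t) = C_in + (C₀ − C_in) e^(−t/τ).
C(6.996) = 0.3342 + (2.379 − 0.3342)·e^(−6.996/9.88927) = 0.3342 + (2.04480)·0.492908 = 1.34210 mol/L.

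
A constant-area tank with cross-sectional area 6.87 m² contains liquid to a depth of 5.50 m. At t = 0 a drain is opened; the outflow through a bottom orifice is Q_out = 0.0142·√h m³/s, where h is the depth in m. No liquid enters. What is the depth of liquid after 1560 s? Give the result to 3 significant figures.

With no inflow, A dh/dt = −0.0142 √h.
This is separable: 2 d(√h)/dt = −0.0142/A, so √h = √h₀ − (0.0142/(2A)) t.
√h = √5.50 − 0.0142·1560/(2·6.87) = 2.3452 − 1.6122 = 0.73298.
h = 0.73298² = 0.53726 m.

0.537 m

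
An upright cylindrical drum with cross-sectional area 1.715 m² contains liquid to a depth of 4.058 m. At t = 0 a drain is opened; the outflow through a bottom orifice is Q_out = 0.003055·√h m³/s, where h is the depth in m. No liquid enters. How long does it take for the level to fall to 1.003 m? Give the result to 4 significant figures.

With no inflow, A dh/dt = −0.003055 √h.
Separate and integrate: 2(√h − √h₀) = −(0.003055/A) t.
t = 2A(√h₀ − √h)/0.003055 = 2·1.715·(√4.058 − √1.003)/0.003055
  = 3.43000 × (2.01445 − 1.00150) / 0.003055 = 1137.29 s.

1137 s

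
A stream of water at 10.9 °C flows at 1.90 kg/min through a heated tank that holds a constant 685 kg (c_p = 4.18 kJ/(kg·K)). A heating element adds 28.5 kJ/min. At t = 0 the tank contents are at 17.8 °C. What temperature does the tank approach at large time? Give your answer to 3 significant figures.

14.5 °C

First-law balance (no shaft work): M c_p dT/dt = ṁ c_p (T_in − T) + 28.5.
At steady state dT/dt = 0 ⇒ T_ss = T_in + Q̇/(ṁ c_p) = 10.9 + 28.5/(1.90·4.18) = 14.489 °C.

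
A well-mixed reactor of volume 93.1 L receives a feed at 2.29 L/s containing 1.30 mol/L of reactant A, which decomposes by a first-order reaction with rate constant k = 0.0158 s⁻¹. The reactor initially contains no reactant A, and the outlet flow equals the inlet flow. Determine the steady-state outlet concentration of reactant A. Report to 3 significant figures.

Accumulation = in − out − consumed: V dC/dt = Q C_in − Q C − k V C.
At steady state: 0 = Q C_in − (Q + kV) C_ss, so C_ss = Q C_in/(Q + kV).
C_ss = 2.29·1.30/(2.29 + 0.0158·93.1) = 2.9770/3.7610 = 0.79155 mol/L.

0.792 mol/L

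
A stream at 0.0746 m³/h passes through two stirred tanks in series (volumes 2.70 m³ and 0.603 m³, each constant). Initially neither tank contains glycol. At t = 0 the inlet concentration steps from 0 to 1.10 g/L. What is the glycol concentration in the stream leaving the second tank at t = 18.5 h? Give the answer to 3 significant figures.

Time constants: τᵢ = Vᵢ/Q for each well-mixed tank.
τ₁ = 2.70/0.0746 = 36.193 h; τ₂ = 0.603/0.0746 = 8.0831 h.
Tank 1: C₁ = C_in(1 − e^(−t/τ₁)). Tank 2 (τ₁ ≠ τ₂): C₂ = C_in[1 − (τ₁ e^(−t/τ₁) − τ₂ e^(−t/τ₂))/(τ₁ − τ₂)].
At t = 18.5: e^(−t/τ₁) = 0.59981, e^(−t/τ₂) = 0.10140.
C₂ = 1.10·[1 − (36.193·0.59981 − 8.0831·0.10140)/(28.110)] = 1.10·0.25687 = 0.28256 g/L.

0.283 g/L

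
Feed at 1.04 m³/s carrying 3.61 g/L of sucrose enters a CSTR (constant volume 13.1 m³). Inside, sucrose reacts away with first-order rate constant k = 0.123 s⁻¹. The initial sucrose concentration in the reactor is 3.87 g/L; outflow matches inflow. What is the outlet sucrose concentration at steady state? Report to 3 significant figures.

1.42 g/L

Accumulation = in − out − consumed: V dC/dt = Q C_in − Q C − k V C.
Steady state (dC/dt = 0): C_ss = Q C_in/(Q + kV) = C_in/(1 + kV/Q).
C_ss = 1.04·3.61/(1.04 + 0.123·13.1) = 3.7544/2.6513 = 1.4161 g/L.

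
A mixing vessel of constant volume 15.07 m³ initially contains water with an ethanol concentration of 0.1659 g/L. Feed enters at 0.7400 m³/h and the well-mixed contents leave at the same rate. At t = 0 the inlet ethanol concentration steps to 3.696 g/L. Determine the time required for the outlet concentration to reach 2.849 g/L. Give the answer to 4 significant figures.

Species balance: V dC/dt = Q(C_in − C) ⇒ τ = V/Q = 20.3649 h.
C(t) = C_in + (C₀ − C_in) e^(−t/τ). Set C = 2.849 and solve for t:
e^(−t/τ) = (C − C_in)/(C₀ − C_in) = (2.849 − 3.696)/(0.1659 − 3.696) = 0.239937
t = −τ ln(…) = 20.3649 × 1.42738 = 29.0684 h.

29.07 h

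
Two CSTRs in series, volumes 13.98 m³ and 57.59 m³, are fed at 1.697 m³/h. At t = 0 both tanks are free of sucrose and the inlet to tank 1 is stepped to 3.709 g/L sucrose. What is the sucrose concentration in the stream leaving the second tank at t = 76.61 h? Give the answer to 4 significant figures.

Species balance on tank i: dCᵢ/dt = (Cᵢ₋₁ − Cᵢ)/τᵢ with τᵢ = Vᵢ/Q.
τ₁ = 13.98/1.697 = 8.23807 h; τ₂ = 57.59/1.697 = 33.9364 h.
Solving the cascade with C₁(0)=C₂(0)=0 gives C₂(t) = C_in[1 − (τ₁ e^(−t/τ₁) − τ₂ e^(−t/τ₂))/(τ₁ − τ₂)].
At t = 76.61: e^(−t/τ₁) = 9.14689e-05, e^(−t/τ₂) = 0.104616.
C₂ = 3.709·[1 − (8.23807·9.14689e-05 − 33.9364·0.104616)/(-25.6983)] = 3.709·0.861877 = 3.19670 g/L.

3.197 g/L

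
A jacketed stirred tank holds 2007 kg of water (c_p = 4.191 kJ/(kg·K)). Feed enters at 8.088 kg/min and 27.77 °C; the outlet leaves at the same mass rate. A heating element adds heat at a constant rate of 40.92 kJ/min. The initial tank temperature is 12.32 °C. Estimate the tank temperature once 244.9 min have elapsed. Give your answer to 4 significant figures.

M c_p dT/dt = ṁ c_p (T_in − T) + Q̇.
τ = M/ṁ = 248.145 min; T_ss = T_in + Q̇/(ṁ c_p) = 27.77 + 40.92/(8.088·4.191) = 28.9772 °C.
T approaches T_ss exponentially: T(t) = T_ss + (T₀ − T_ss) e^(−t/τ).
T(244.9) = 28.9772 + (-16.6572)·e^(−244.9/248.145) = 28.9772 + (-16.6572)·0.372722 = 22.7687 °C.

22.77 °C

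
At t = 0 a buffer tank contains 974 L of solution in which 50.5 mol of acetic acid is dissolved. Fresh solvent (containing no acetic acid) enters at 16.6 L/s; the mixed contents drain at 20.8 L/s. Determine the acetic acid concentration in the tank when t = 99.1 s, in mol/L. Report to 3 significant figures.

Total volume: dV/dt = Q_in − Q_out = -4.2000 L/s, so V(t) = 974 − 4.2000 t and V(99.1) = 557.78 L.
No acetic acid enters, so dm/dt = −Q_out · (m/V).
dm/m = −Q_out dt/(V₀ − 4.2000 t); integrating gives ln(m/m₀) = −(Q_out/(Q_in−Q_out)) ln(V/V₀).
m = m₀ (V₀/V)^(Q_out/(Q_in−Q_out)) = 50.5 × (974/557.78)^(-4.9524) = 3.1940 mol.
C = m/V = 3.1940/557.78 = 0.0057263 mol/L.

0.00573 mol/L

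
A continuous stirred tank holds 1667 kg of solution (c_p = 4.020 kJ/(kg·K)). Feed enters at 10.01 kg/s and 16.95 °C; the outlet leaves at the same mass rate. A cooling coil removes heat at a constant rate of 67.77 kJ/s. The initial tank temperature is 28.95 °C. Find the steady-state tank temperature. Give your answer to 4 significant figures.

15.27 °C

Unsteady energy balance on the tank contents: M c_p dT/dt = ṁ c_p (T_in − T) − 67.77.
At steady state dT/dt = 0 ⇒ T_ss = T_in − Q̇/(ṁ c_p) = 16.95 − 67.77/(10.01·4.020) = 15.2659 °C.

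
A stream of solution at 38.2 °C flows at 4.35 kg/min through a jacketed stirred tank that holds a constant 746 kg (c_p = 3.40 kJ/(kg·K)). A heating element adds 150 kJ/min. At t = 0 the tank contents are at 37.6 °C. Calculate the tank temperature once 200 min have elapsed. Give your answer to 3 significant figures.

45.0 °C

Heat balance on the well-mixed liquid: M c_p dT/dt = ṁ c_p (T_in − T) + 150.
Rearrange: dT/dt = (T_ss − T)/τ with τ = M/ṁ = 171.49 min and T_ss = T_in + Q̇/(ṁ c_p) = 48.342 °C.
Solution: T(t) = T_ss + (T₀ − T_ss) e^(−t/τ).
T(200) = 48.342 + (-10.742)·e^(−200/171.49) = 48.342 + (-10.742)·0.31154 = 44.995 °C.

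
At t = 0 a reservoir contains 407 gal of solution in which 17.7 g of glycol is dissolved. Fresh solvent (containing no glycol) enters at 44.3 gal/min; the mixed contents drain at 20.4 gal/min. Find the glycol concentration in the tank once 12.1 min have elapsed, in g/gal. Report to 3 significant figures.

Let m(t) be the amount of glycol. Volume: V(t) = V₀ + (Q_in − Q_out) t = 407 + 23.900 t; V(12.1) = 696.19 gal.
No glycol enters, so dm/dt = −Q_out · (m/V).
dm/m = −Q_out dt/(V₀ + 23.900 t); integrating gives ln(m/m₀) = −(Q_out/(Q_in−Q_out)) ln(V/V₀).
m = m₀ (V₀/V)^(Q_out/(Q_in−Q_out)) = 17.7 × (407/696.19)^(0.85356) = 11.194 g.
C = m/V = 11.194/696.19 = 0.016079 g/gal.

0.0161 g/gal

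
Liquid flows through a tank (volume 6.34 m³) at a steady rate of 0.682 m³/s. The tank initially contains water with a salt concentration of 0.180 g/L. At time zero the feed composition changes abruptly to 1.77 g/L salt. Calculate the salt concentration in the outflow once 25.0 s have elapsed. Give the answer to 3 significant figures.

1.66 g/L

Species balance on the tank: V dC/dt = Q(C_in − C).
So dC/dt = (C_in − C)/τ with τ = V/Q = 6.34/0.682 = 9.2962 s.
Integrating: C(t) = C_in + (C₀ − C_in) e^(−t/τ).
C(25.0) = 1.77 + (0.180 − 1.77)·e^(−25.0/9.2962) = 1.77 + (-1.5900)·0.067930 = 1.6620 g/L.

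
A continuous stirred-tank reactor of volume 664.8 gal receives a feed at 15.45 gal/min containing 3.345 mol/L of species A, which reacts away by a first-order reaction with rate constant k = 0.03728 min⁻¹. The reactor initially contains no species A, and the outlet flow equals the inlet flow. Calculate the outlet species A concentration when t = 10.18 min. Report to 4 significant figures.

0.5908 mol/L

Species balance: V dC/dt = Q C_in − Q C − k V C.
dC/dt = (Q/V) C_in − (Q/V + k) C; effective rate a = Q/V + k = 0.0232401 + 0.03728 = 0.0605201 min⁻¹.
C_ss = Q C_in/(Q + kV) = 1.28450 mol/L; C(t) = C_ss + (C₀ − C_ss) e^(−a t).
C(10.18) = 1.28450 + (-1.28450)·e^(−0.0605201·10.18) = 1.28450 + (-1.28450)·0.540050 = 0.590806 mol/L.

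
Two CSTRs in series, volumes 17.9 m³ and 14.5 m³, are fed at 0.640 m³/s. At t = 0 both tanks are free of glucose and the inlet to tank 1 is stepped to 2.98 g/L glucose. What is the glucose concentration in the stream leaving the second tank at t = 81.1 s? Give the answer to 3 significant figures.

2.47 g/L

Time constants: τᵢ = Vᵢ/Q for each well-mixed tank.
τ₁ = 17.9/0.640 = 27.969 s; τ₂ = 14.5/0.640 = 22.656 s.
Solving the cascade with C₁(0)=C₂(0)=0 gives C₂(t) = C_in[1 − (τ₁ e^(−t/τ₁) − τ₂ e^(−t/τ₂))/(τ₁ − τ₂)].
At t = 81.1: e^(−t/τ₁) = 0.055042, e^(−t/τ₂) = 0.027887.
C₂ = 2.98·[1 − (27.969·0.055042 − 22.656·0.027887)/(5.3125)] = 2.98·0.82915 = 2.4709 g/L.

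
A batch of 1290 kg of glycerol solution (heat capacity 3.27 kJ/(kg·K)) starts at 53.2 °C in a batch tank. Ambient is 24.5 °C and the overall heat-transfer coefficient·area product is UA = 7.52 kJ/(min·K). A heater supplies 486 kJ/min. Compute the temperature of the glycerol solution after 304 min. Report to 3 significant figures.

68.2 °C

Energy balance: M c_p dT/dt = −UA(T − T_amb) + Q̇.
dT/dt = (T_ss − T)/τ with T_ss = T_amb + Q̇/UA = 24.5 + 486/7.52 = 89.128 °C, τ = M c_p/UA = 1290·3.27/7.52 = 560.94 min.
This is linear first-order; T(t) = T_ss + (T₀ − T_ss) e^(−t/τ).
T(304) = 89.128 + (-35.928)·0.58162 = 68.232 °C.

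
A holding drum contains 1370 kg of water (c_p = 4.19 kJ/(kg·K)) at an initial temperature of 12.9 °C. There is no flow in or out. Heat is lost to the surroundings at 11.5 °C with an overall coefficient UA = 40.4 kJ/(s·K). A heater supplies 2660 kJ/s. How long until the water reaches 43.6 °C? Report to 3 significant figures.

91.9 s

M c_p dT/dt = −UA(T − T_amb) + Q̇.
τ = M c_p/UA = 142.09 s; T_ss = T_amb + Q̇/UA = 11.5 + 2660/40.4 = 77.342 °C.
T(t) = T_ss + (T₀ − T_ss)e^(−t/τ); set T = 43.6:
t = −τ ln[(T − T_ss)/(T₀ − T_ss)] = −142.09 · ln(0.52360) = 91.934 s.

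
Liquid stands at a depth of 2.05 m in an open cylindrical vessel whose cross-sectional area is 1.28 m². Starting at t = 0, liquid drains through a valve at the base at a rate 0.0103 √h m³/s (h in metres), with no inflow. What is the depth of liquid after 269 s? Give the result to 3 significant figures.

A dh/dt = −Q_out = −0.0103 √h.
This is separable: 2 d(√h)/dt = −0.0103/A, so √h = √h₀ − (0.0103/(2A)) t.
√h = √2.05 − 0.0103·269/(2·1.28) = 1.4318 − 1.0823 = 0.34948.
h = 0.34948² = 0.12213 m.

0.122 m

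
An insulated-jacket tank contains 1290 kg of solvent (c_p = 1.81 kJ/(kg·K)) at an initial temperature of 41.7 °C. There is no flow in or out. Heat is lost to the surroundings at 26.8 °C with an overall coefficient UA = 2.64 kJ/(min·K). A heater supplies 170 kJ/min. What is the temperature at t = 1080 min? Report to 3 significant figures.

76.6 °C

M c_p dT/dt = −UA(T − T_amb) + Q̇.
dT/dt = (T_ss − T)/τ with T_ss = T_amb + Q̇/UA = 26.8 + 170/2.64 = 91.194 °C, τ = M c_p/UA = 1290·1.81/2.64 = 884.43 min.
This is linear first-order; T(t) = T_ss + (T₀ − T_ss) e^(−t/τ).
T(1080) = 91.194 + (-49.494)·0.29490 = 76.598 °C.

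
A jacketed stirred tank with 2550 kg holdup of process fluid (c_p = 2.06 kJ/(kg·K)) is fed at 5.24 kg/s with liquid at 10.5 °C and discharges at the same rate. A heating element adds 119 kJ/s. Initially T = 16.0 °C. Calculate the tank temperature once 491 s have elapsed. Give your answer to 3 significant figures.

Energy balance: M c_p dT/dt = ṁ c_p (T_in − T) + 119.
Rearrange: dT/dt = (T_ss − T)/τ with τ = M/ṁ = 486.64 s and T_ss = T_in + Q̇/(ṁ c_p) = 21.524 °C.
Solution: T(t) = T_ss + (T₀ − T_ss) e^(−t/τ).
T(491) = 21.524 + (-5.5242)·e^(−491/486.64) = 21.524 + (-5.5242)·0.36460 = 19.510 °C.

19.5 °C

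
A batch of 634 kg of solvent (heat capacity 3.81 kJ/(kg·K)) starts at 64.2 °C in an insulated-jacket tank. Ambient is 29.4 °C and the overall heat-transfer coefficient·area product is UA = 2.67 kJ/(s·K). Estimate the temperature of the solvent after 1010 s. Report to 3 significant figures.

40.8 °C

Lumped-capacitance energy balance: M c_p dT/dt = UA(T_amb − T).
dT/dt = (T_ss − T)/τ with T_ss = T_amb = 29.400 °C, τ = M c_p/UA = 634·3.81/2.67 = 904.70 s.
Solution: T(t) = T_ss + (T₀ − T_ss) e^(−t/τ).
T(1010) = 29.400 + (34.800)·0.32746 = 40.796 °C.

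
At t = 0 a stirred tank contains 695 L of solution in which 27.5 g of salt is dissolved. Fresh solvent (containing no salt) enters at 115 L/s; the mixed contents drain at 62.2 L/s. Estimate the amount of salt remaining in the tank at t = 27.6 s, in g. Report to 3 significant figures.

Total volume: dV/dt = Q_in − Q_out = 52.800 L/s, so V(t) = 695 + 52.800 t and V(27.6) = 2152.3 L.
Solute balance: dm/dt = 0 − Q_out C = −Q_out m/V(t).
Separate: dm/m = −Q_out dt/V(t) ⇒ ln(m/m₀) = −(Q_out/(Q_in−Q_out)) ln(V/V₀).
m = m₀ (V₀/V)^(Q_out/(Q_in−Q_out)) = 27.5 × (695/2152.3)^(1.1780) = 7.2614 g.

7.26 g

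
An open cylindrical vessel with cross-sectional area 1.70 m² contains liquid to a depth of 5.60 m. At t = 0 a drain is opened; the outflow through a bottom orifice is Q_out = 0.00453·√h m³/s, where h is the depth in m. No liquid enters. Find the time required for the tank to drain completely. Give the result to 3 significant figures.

With no inflow, A dh/dt = −0.00453 √h.
Separate and integrate: 2(√h − √h₀) = −(0.00453/A) t.
Tank is empty when √h = 0: t_empty = 2A√h₀/0.00453.
t_empty = 2·1.70·√5.60/0.00453 = 3.4000·2.3664/0.00453 = 1776.1 s.

1780 s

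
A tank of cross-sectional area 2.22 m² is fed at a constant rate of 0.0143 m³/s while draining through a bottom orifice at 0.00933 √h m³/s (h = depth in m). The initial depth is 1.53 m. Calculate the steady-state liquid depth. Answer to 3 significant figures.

2.35 m

Level balance: A dh/dt = 0.0143 − 0.00933 √h. Setting dh/dt = 0:
Q_in = 0.00933 √h_ss ⇒ √h_ss = 0.0143/0.00933 = 1.5327.
h_ss = 1.5327² = 2.3491 m. (Since h₀ = 1.53 m < h_ss, the level will rise toward this value.)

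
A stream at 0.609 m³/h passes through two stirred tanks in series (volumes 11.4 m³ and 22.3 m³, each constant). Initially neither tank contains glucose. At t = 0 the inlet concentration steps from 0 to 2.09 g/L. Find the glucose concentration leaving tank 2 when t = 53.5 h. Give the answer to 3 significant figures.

Each tank obeys Vᵢ dCᵢ/dt = Q(Cᵢ₋₁ − Cᵢ), so τᵢ = Vᵢ/Q.
τ₁ = 11.4/0.609 = 18.719 h; τ₂ = 22.3/0.609 = 36.617 h.
Solving the cascade with C₁(0)=C₂(0)=0 gives C₂(t) = C_in[1 − (τ₁ e^(−t/τ₁) − τ₂ e^(−t/τ₂))/(τ₁ − τ₂)].
At t = 53.5: e^(−t/τ₁) = 0.057382, e^(−t/τ₂) = 0.23199.
C₂ = 2.09·[1 − (18.719·0.057382 − 36.617·0.23199)/(-17.898)] = 2.09·0.58539 = 1.2235 g/L.

1.22 g/L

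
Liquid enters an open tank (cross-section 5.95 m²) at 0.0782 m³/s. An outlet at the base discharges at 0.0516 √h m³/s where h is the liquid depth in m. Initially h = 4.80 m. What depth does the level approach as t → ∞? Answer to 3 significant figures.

Accumulation of liquid (constant cross-section A): A dh/dt = Q_in − 0.0516 √h. At steady state dh/dt = 0:
Q_in = 0.0516 √h_ss ⇒ √h_ss = 0.0782/0.0516 = 1.5155.
h_ss = 1.5155² = 2.2968 m. (Since h₀ = 4.80 m > h_ss, the level will fall toward this value.)

2.30 m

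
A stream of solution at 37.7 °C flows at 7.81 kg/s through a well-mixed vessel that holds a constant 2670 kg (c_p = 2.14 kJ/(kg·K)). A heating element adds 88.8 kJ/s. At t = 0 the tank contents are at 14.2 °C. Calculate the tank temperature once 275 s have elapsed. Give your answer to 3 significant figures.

30.1 °C

M c_p dT/dt = ṁ c_p (T_in − T) + Q̇.
Rearrange: dT/dt = (T_ss − T)/τ with τ = M/ṁ = 341.87 s and T_ss = T_in + Q̇/(ṁ c_p) = 43.013 °C.
Integrating: T(t) = T_ss + (T₀ − T_ss) e^(−t/τ).
T(275) = 43.013 + (-28.813)·e^(−275/341.87) = 43.013 + (-28.813)·0.44736 = 30.123 °C.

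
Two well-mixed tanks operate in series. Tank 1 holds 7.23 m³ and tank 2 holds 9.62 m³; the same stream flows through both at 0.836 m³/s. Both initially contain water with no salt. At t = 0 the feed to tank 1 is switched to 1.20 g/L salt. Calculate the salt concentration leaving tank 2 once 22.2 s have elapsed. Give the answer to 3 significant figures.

0.777 g/L

Species balance on tank i: dCᵢ/dt = (Cᵢ₋₁ − Cᵢ)/τᵢ with τᵢ = Vᵢ/Q.
τ₁ = 7.23/0.836 = 8.6483 s; τ₂ = 9.62/0.836 = 11.507 s.
Tank 1: C₁ = C_in(1 − e^(−t/τ₁)). Tank 2 (τ₁ ≠ τ₂): C₂ = C_in[1 − (τ₁ e^(−t/τ₁) − τ₂ e^(−t/τ₂))/(τ₁ − τ₂)].
At t = 22.2: e^(−t/τ₁) = 0.076768, e^(−t/τ₂) = 0.14526.
C₂ = 1.20·[1 − (8.6483·0.076768 − 11.507·0.14526)/(-2.8589)] = 1.20·0.64754 = 0.77705 g/L.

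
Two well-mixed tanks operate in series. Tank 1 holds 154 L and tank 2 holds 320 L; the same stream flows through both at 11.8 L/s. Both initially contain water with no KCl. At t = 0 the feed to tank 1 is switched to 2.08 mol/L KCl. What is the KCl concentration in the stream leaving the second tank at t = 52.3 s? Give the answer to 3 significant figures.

Species balance on tank i: dCᵢ/dt = (Cᵢ₋₁ − Cᵢ)/τᵢ with τᵢ = Vᵢ/Q.
τ₁ = 154/11.8 = 13.051 s; τ₂ = 320/11.8 = 27.119 s.
Tank 1: C₁ = C_in(1 − e^(−t/τ₁)). Tank 2 (τ₁ ≠ τ₂): C₂ = C_in[1 − (τ₁ e^(−t/τ₁) − τ₂ e^(−t/τ₂))/(τ₁ − τ₂)].
At t = 52.3: e^(−t/τ₁) = 0.018181, e^(−t/τ₂) = 0.14536.
C₂ = 2.08·[1 − (13.051·0.018181 − 27.119·0.14536)/(-14.068)] = 2.08·0.73666 = 1.5323 mol/L.

1.53 mol/L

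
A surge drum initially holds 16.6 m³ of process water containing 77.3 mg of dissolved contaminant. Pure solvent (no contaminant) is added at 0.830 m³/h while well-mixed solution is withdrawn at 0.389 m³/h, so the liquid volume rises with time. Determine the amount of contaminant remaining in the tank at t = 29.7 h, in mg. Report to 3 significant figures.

46.3 mg

Let m(t) be the amount of contaminant. Volume: V(t) = V₀ + (Q_in − Q_out) t = 16.6 + 0.44100 t; V(29.7) = 29.698 m³.
Solute balance: dm/dt = 0 − Q_out C = −Q_out m/V(t).
Separate: dm/m = −Q_out dt/V(t) ⇒ ln(m/m₀) = −(Q_out/(Q_in−Q_out)) ln(V/V₀).
m = m₀ (V₀/V)^(Q_out/(Q_in−Q_out)) = 77.3 × (16.6/29.698)^(0.88209) = 46.276 mg.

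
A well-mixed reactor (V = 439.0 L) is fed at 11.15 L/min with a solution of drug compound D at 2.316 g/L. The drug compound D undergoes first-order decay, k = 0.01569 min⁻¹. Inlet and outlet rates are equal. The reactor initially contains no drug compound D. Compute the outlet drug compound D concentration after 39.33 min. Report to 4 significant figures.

1.147 g/L

Species balance: V dC/dt = Q C_in − Q C − k V C.
dC/dt = (Q/V) C_in − (Q/V + k) C; effective rate a = Q/V + k = 0.0253986 + 0.01569 = 0.0410886 min⁻¹.
C_ss = Q C_in/(Q + kV) = 1.43162 g/L; C(t) = C_ss + (C₀ − C_ss) e^(−a t).
C(39.33) = 1.43162 + (-1.43162)·e^(−0.0410886·39.33) = 1.43162 + (-1.43162)·0.198689 = 1.14717 g/L.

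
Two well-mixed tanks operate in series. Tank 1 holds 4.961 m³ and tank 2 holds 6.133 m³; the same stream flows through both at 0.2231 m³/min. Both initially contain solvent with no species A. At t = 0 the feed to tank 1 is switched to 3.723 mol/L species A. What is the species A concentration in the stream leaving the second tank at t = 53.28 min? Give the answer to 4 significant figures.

2.353 mol/L

Each tank obeys Vᵢ dCᵢ/dt = Q(Cᵢ₋₁ − Cᵢ), so τᵢ = Vᵢ/Q.
τ₁ = 4.961/0.2231 = 22.2367 min; τ₂ = 6.133/0.2231 = 27.4899 min.
Tank 1: C₁ = C_in(1 − e^(−t/τ₁)). Tank 2 (τ₁ ≠ τ₂): C₂ = C_in[1 − (τ₁ e^(−t/τ₁) − τ₂ e^(−t/τ₂))/(τ₁ − τ₂)].
At t = 53.28: e^(−t/τ₁) = 0.0910777, e^(−t/τ₂) = 0.143968.
C₂ = 3.723·[1 − (22.2367·0.0910777 − 27.4899·0.143968)/(-5.25325)] = 3.723·0.632151 = 2.35350 mol/L.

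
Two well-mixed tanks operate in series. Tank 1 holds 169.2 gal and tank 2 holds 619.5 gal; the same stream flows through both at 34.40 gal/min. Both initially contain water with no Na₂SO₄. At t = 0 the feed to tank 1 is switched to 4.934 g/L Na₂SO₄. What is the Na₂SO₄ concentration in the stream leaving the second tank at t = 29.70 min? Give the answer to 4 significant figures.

3.634 g/L

Each tank obeys Vᵢ dCᵢ/dt = Q(Cᵢ₋₁ − Cᵢ), so τᵢ = Vᵢ/Q.
τ₁ = 169.2/34.40 = 4.91860 min; τ₂ = 619.5/34.40 = 18.0087 min.
Solving the cascade with C₁(0)=C₂(0)=0 gives C₂(t) = C_in[1 − (τ₁ e^(−t/τ₁) − τ₂ e^(−t/τ₂))/(τ₁ − τ₂)].
At t = 29.70: e^(−t/τ₁) = 0.00238562, e^(−t/τ₂) = 0.192203.
C₂ = 4.934·[1 − (4.91860·0.00238562 − 18.0087·0.192203)/(-13.0901)] = 4.934·0.736473 = 3.63376 g/L.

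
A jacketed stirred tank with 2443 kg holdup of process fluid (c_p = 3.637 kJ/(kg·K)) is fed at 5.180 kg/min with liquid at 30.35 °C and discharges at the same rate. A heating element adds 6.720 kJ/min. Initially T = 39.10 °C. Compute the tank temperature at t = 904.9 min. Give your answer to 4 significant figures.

M c_p dT/dt = ṁ c_p (T_in − T) + Q̇.
τ = M/ṁ = 471.622 min; T_ss = T_in + Q̇/(ṁ c_p) = 30.35 + 6.720/(5.180·3.637) = 30.7067 °C.
T approaches T_ss exponentially: T(t) = T_ss + (T₀ − T_ss) e^(−t/τ).
T(904.9) = 30.7067 + (8.39331)·e^(−904.9/471.622) = 30.7067 + (8.39331)·0.146798 = 31.9388 °C.

31.94 °C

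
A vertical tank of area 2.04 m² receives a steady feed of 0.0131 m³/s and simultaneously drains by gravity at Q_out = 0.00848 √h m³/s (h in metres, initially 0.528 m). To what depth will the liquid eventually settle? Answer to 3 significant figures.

Level balance: A dh/dt = 0.0131 − 0.00848 √h. Setting dh/dt = 0:
Q_in = 0.00848 √h_ss ⇒ √h_ss = 0.0131/0.00848 = 1.5448.
h_ss = 1.5448² = 2.3864 m. (Since h₀ = 0.528 m < h_ss, the level will rise toward this value.)

2.39 m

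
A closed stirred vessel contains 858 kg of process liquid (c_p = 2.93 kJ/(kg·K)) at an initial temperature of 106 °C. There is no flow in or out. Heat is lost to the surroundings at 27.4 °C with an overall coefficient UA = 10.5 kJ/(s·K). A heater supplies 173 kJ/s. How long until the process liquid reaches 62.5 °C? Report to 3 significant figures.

Lumped-capacitance energy balance: M c_p dT/dt = UA(T_amb − T) + Q̇.
τ = M c_p/UA = 239.42 s; T_ss = T_amb + Q̇/UA = 27.4 + 173/10.5 = 43.876 °C.
T(t) = T_ss + (T₀ − T_ss)e^(−t/τ); set T = 62.5:
t = −τ ln[(T − T_ss)/(T₀ − T_ss)] = −239.42 · ln(0.29979) = 288.43 s.

288 s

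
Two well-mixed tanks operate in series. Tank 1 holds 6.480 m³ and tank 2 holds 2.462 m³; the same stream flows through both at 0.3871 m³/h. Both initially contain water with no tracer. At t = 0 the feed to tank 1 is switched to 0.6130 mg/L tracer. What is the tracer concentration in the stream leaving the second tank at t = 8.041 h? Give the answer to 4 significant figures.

0.1076 mg/L

Each tank obeys Vᵢ dCᵢ/dt = Q(Cᵢ₋₁ − Cᵢ), so τᵢ = Vᵢ/Q.
τ₁ = 6.480/0.3871 = 16.7399 h; τ₂ = 2.462/0.3871 = 6.36011 h.
Solving the cascade with C₁(0)=C₂(0)=0 gives C₂(t) = C_in[1 − (τ₁ e^(−t/τ₁) − τ₂ e^(−t/τ₂))/(τ₁ − τ₂)].
At t = 8.041: e^(−t/τ₁) = 0.618567, e^(−t/τ₂) = 0.282441.
C₂ = 0.6130·[1 − (16.7399·0.618567 − 6.36011·0.282441)/(10.3797)] = 0.6130·0.175475 = 0.107566 mg/L.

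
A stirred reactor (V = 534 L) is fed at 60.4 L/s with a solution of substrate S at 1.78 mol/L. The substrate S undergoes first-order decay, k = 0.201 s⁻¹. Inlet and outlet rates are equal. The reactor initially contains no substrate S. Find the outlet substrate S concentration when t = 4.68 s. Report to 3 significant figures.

Species balance: V dC/dt = Q C_in − Q C − k V C.
dC/dt = (Q/V) C_in − (Q/V + k) C; effective rate a = Q/V + k = 0.11311 + 0.201 = 0.31411 s⁻¹.
C_ss = Q C_in/(Q + kV) = 0.64097 mol/L; C(t) = C_ss + (C₀ − C_ss) e^(−a t).
C(4.68) = 0.64097 + (-0.64097)·e^(−0.31411·4.68) = 0.64097 + (-0.64097)·0.22992 = 0.49360 mol/L.

0.494 mol/L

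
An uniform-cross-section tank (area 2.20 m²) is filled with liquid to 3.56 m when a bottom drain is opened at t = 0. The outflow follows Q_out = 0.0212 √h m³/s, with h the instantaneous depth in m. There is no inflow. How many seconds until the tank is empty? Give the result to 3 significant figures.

392 s

A dh/dt = −Q_out = −0.0212 √h.
Separate and integrate: 2(√h − √h₀) = −(0.0212/A) t.
Tank is empty when √h = 0: t_empty = 2A√h₀/0.0212.
t_empty = 2·2.20·√3.56/0.0212 = 4.4000·1.8868/0.0212 = 391.60 s.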